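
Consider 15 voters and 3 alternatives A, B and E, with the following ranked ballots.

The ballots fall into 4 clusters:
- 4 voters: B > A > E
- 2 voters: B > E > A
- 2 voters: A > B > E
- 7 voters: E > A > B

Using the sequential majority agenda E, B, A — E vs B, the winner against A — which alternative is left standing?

A

Round 1: E vs B — 7–8, B advances.
Round 2: B vs A — 6–9, A advances.
A survives the agenda.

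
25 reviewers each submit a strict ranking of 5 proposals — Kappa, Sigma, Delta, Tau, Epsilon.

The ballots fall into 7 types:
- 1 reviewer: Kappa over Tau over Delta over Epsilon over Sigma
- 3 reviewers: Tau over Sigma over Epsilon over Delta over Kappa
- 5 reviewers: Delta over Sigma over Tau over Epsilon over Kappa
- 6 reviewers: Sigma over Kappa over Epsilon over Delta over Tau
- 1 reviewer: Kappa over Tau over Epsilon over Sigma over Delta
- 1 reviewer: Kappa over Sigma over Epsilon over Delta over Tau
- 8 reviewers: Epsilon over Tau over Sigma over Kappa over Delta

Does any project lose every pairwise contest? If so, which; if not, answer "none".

Delta

Head-to-head results (25 reviewers):
Kappa vs Sigma: Kappa is ranked higher on 1+1+1 = 3 ballots, Sigma on 22. Sigma wins 22–3.
Kappa vs Delta: Kappa preferred on 1+6+1+1+8 = 17 ballots; Kappa wins 17–8.
Kappa vs Tau: Kappa preferred on 1+6+1+1 = 9 ballots; Tau wins 16–9.
Kappa vs Epsilon: Epsilon, 16–9.
Sigma vs Delta: Sigma is ranked higher on 3+6+1+1+8 = 19 ballots, Delta on 6. Sigma wins 19–6.
Sigma–Tau: Tau 13–12.
Sigma vs Epsilon: Sigma is ranked higher on 3+5+6+1 = 15 ballots, Epsilon on 10. Sigma wins 15–10.
Delta vs Tau: Tau, 13–12.
Delta vs Epsilon: Epsilon, 19–6.
Tau vs Epsilon: Tau preferred on 1+3+5+1 = 10 ballots; Epsilon wins 15–10.
Delta is beaten in every head-to-head and is the Condorcet loser.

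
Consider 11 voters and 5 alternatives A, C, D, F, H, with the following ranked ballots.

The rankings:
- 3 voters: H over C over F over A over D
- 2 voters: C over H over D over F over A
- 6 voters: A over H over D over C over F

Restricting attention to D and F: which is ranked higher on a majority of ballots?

Ballots ranking D above F: 2 + 6 = 8.
Ballots ranking F above D: 11 − 8 = 3.
D wins the head-to-head 8–3.

D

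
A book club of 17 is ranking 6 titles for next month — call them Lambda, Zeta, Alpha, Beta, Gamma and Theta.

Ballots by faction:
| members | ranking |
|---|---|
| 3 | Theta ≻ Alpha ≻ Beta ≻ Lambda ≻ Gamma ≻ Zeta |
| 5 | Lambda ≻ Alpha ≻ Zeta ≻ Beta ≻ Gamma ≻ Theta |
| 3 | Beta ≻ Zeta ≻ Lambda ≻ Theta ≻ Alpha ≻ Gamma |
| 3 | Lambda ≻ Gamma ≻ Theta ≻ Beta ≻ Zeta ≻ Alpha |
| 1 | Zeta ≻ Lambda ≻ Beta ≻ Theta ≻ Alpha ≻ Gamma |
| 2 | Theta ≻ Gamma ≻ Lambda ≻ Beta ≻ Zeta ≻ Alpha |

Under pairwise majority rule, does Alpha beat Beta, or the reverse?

Ballots ranking Alpha above Beta: 3 + 5 = 8.
Ballots ranking Beta above Alpha: 17 − 8 = 9.
Beta wins the head-to-head 9–8.

Beta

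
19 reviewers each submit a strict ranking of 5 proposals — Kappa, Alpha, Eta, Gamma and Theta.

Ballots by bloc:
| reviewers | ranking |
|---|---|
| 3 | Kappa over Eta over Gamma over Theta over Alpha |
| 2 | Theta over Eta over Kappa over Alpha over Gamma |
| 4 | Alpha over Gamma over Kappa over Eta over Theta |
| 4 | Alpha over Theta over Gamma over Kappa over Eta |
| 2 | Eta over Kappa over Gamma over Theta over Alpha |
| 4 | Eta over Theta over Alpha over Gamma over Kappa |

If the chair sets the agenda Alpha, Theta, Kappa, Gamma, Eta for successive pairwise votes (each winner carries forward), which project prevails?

Eta

Round 1: Alpha vs Theta — 8–11, Theta advances.
Round 2: Theta vs Kappa — 10–9, Theta advances.
Round 3: Theta vs Gamma — 10–9, Theta advances.
Round 4: Theta vs Eta — 6–13, Eta advances.
Eta survives the agenda.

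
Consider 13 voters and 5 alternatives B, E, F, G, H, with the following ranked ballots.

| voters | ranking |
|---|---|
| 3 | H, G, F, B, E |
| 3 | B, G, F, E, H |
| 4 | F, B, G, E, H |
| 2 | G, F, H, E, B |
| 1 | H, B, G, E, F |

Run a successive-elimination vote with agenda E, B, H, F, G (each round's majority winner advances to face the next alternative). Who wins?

G

Round 1: E vs B — 2–11, B advances.
Round 2: B vs H — 7–6, B advances.
Round 3: B vs F — 4–9, F advances.
Round 4: F vs G — 4–9, G advances.
G survives the agenda.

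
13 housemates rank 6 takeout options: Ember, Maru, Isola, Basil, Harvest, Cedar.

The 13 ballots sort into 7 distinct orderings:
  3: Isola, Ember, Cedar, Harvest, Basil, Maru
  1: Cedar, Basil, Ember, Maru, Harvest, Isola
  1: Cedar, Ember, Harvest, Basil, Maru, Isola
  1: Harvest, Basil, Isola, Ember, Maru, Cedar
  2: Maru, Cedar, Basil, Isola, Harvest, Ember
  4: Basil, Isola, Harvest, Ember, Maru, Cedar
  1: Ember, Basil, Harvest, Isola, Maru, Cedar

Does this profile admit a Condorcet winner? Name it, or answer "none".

Head-to-head results (13 friends):
Ember–Maru: Ember 11–2.
Ember vs Isola: Isola, 10–3.
Ember–Basil: Basil 8–5.
Ember–Harvest: Harvest 7–6.
Ember vs Cedar: Ember wins 9–4.
Maru vs Isola: Isola, 9–4.
Maru vs Basil: Basil wins 11–2.
Maru vs Harvest: Harvest wins 10–3.
Maru–Cedar: Maru 8–5.
Isola vs Basil: Basil wins 10–3.
Isola–Harvest: Isola 9–4.
Isola vs Cedar: Isola, 9–4.
Basil–Harvest: Basil 8–5.
Basil–Cedar: Cedar 7–6.
Harvest vs Cedar: Cedar, 7–6.
Each restaurant drops at least one matchup (Ember loses to Isola; Maru loses to Ember; Isola loses to Basil; Basil loses to Cedar; Harvest loses to Isola; Cedar loses to Ember); the cycle Ember → Cedar → Basil → Ember rules out a Condorcet winner.

none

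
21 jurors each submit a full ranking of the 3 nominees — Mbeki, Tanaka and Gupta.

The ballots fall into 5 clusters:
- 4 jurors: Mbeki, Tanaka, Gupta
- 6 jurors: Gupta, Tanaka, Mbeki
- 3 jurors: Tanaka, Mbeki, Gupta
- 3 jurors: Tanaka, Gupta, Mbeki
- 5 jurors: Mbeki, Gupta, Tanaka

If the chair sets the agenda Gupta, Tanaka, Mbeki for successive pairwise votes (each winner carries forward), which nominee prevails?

Round 1: Gupta vs Tanaka — 11–10, Gupta advances.
Round 2: Gupta vs Mbeki — 9–12, Mbeki advances.
The agenda winner is Mbeki.

Mbeki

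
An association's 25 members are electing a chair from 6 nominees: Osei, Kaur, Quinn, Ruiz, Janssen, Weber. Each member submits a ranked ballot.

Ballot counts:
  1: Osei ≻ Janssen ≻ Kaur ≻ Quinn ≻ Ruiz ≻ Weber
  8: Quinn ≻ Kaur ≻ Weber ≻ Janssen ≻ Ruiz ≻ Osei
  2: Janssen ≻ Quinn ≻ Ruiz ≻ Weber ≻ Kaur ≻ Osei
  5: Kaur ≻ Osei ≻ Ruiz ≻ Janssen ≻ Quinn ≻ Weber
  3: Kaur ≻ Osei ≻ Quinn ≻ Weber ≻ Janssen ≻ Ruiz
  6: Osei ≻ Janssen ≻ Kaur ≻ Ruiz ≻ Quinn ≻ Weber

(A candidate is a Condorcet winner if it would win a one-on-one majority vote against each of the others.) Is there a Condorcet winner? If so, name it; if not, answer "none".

Kaur

Pairwise majorities:
Osei vs Kaur: 7 to 18, Kaur.
Osei vs Quinn: Osei wins 15–10.
Osei vs Ruiz: Osei, 15–10.
Osei vs Janssen: Osei preferred on 1+5+3+6 = 15 ballots; Osei wins 15–10.
Osei vs Weber: 1+5+3+6 = 15 for Osei, 10 for Weber — Osei by 15–10.
Kaur vs Quinn: Kaur, 15–10.
Kaur vs Ruiz: 23 to 2, Kaur.
Kaur vs Janssen: Kaur, 16–9.
Kaur vs Weber: Kaur, 23–2.
Quinn–Ruiz: Quinn 14–11.
Quinn vs Janssen: 11 to 14, Janssen.
Quinn–Weber: Quinn 25–0.
Ruiz vs Janssen: Ruiz is ranked higher on 5 ballots, Janssen on 20. Janssen wins 20–5.
Ruiz–Weber: Ruiz 14–11.
Janssen vs Weber: Janssen is ranked higher on 1+2+5+6 = 14 ballots, Weber on 11. Janssen wins 14–11.
Kaur beats each of Osei, Quinn, Ruiz, Janssen, Weber — Kaur is the Condorcet winner.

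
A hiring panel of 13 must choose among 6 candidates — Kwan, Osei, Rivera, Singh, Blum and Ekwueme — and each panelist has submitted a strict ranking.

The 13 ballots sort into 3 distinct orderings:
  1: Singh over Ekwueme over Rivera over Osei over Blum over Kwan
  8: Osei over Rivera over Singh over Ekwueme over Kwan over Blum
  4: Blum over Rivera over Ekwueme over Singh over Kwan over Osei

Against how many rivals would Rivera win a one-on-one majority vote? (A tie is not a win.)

4

Rivera against each rival (13 committee members):
Rivera–Kwan: Rivera 13–0.
Rivera vs Osei: Rivera is ranked higher on 1+4 = 5 ballots, Osei on 8. Osei wins 8–5.
Rivera vs Singh: Rivera is ranked higher on 8+4 = 12 ballots, Singh on 1. Rivera wins 12–1.
Rivera vs Blum: Rivera wins 9–4.
Rivera–Ekwueme: Rivera 12–1.
Rivera beats Kwan, Singh, Blum, Ekwueme; loses to Osei — 4 pairwise wins.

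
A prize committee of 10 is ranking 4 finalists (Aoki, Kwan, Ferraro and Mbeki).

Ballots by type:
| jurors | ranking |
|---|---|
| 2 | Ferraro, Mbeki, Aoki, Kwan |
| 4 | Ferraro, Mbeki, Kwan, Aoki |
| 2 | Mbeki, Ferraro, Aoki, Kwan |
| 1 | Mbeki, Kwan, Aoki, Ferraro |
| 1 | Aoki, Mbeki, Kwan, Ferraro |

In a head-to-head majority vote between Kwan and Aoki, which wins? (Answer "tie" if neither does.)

Ballots ranking Kwan above Aoki: 4 + 1 = 5.
Ballots ranking Aoki above Kwan: 10 − 5 = 5.
5–5: the pair ties.

tie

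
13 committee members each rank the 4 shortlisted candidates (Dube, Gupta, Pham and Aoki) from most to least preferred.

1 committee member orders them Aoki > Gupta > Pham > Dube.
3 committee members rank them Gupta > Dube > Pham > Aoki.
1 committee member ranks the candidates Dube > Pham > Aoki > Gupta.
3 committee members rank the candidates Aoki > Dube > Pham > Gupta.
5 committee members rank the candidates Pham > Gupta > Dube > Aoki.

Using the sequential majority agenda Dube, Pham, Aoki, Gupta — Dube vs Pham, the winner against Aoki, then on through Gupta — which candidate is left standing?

Round 1: Dube vs Pham — 7–6, Dube advances.
Round 2: Dube vs Aoki — 9–4, Dube advances.
Round 3: Dube vs Gupta — 4–9, Gupta advances.
Gupta survives the agenda.

Gupta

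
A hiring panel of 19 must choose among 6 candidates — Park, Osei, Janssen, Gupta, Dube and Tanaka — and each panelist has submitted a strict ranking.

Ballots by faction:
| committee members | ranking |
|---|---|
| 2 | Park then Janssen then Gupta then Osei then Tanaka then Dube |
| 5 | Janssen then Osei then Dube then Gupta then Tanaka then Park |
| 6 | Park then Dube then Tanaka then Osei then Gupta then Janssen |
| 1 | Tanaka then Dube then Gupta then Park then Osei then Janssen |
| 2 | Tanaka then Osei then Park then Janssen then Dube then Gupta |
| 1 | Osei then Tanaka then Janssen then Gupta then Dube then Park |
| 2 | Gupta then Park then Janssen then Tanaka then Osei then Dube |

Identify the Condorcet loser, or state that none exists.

Pairwise majorities:
Park–Osei: Park 11–8.
Park vs Janssen: Park, 13–6.
Park vs Gupta: Park preferred on 2+6+2 = 10 ballots; Park wins 10–9.
Park vs Dube: Park, 12–7.
Park vs Tanaka: Park preferred on 2+6+2 = 10 ballots; Park wins 10–9.
Osei–Janssen: Osei 10–9.
Osei vs Gupta: 5+6+2+1 = 14 for Osei, 5 for Gupta — Osei by 14–5.
Osei vs Dube: Osei, 12–7.
Osei vs Tanaka: Osei is ranked higher on 2+5+1 = 8 ballots, Tanaka on 11. Tanaka wins 11–8.
Janssen vs Gupta: Janssen wins 10–9.
Janssen–Dube: Janssen 12–7.
Janssen vs Tanaka: 9 to 10, Tanaka.
Gupta vs Dube: 2+1+2 = 5 for Gupta, 14 for Dube — Dube by 14–5.
Gupta–Tanaka: Tanaka 10–9.
Dube vs Tanaka: 11 to 8, Dube.
Only Gupta has no wins; Gupta is the Condorcet loser.

Gupta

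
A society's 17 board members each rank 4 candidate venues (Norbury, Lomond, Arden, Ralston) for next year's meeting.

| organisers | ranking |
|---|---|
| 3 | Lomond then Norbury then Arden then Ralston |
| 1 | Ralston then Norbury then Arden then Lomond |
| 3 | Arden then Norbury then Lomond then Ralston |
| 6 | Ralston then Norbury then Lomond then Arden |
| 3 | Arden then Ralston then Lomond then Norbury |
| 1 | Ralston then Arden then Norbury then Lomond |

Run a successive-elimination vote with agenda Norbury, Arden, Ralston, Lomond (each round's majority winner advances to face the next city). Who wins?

Ralston

Round 1: Norbury vs Arden — 10–7, Norbury advances.
Round 2: Norbury vs Ralston — 6–11, Ralston advances.
Round 3: Ralston vs Lomond — 11–6, Ralston advances.
The agenda winner is Ralston.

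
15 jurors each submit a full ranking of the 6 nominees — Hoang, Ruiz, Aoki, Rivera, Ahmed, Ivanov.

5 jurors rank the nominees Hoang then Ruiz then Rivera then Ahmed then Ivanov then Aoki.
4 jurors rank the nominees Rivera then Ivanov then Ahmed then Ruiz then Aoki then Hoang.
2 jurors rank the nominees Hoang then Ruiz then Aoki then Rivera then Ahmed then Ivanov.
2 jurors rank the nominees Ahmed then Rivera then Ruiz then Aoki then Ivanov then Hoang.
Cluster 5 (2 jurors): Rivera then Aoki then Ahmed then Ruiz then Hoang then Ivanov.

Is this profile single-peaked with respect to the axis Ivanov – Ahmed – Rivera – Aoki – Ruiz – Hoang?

no

Axis positions: Ivanov=1, Ahmed=2, Rivera=3, Aoki=4, Ruiz=5, Hoang=6.
Cluster 1: ranking walks positions 6-5-3-2-1-4; Rivera is ranked above Aoki even though Aoki lies between Rivera and the peak Hoang on the axis — preferences dip and rise again. Not single-peaked.
Cluster 2: ranking walks positions 3-1-2-5-4-6; Ivanov is ranked above Ahmed even though Ahmed lies between Ivanov and the peak Rivera on the axis — preferences dip and rise again. Not single-peaked.
Cluster 3 (peak Hoang at position 6): ranking walks positions 6-5-4-3-2-1, expanding outward from the peak — single-peaked.
Cluster 4: ranking walks positions 2-3-5-4-1-6; Ruiz is ranked above Aoki even though Aoki lies between Ruiz and the peak Ahmed on the axis — preferences dip and rise again. Not single-peaked.
Cluster 5 (peak Rivera at position 3): ranking walks positions 3-4-2-5-6-1, expanding outward from the peak — single-peaked.
Cluster 1 violates single-peakedness, so the profile is not single-peaked on this axis.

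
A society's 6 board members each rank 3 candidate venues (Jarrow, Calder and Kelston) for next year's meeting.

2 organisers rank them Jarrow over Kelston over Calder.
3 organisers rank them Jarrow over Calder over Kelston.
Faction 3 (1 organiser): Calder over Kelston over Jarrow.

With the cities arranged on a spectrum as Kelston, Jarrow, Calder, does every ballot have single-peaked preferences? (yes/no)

no

Axis positions: Kelston=1, Jarrow=2, Calder=3.
Faction 1 (peak Jarrow at position 2): ranking walks positions 2-1-3, expanding outward from the peak — single-peaked.
Faction 2 (peak Jarrow at position 2): ranking walks positions 2-3-1, expanding outward from the peak — single-peaked.
Faction 3: ranking walks positions 3-1-2; Kelston is ranked above Jarrow even though Jarrow lies between Kelston and the peak Calder on the axis — preferences dip and rise again. Not single-peaked.
Faction 3 violates single-peakedness, so the profile is not single-peaked on this axis.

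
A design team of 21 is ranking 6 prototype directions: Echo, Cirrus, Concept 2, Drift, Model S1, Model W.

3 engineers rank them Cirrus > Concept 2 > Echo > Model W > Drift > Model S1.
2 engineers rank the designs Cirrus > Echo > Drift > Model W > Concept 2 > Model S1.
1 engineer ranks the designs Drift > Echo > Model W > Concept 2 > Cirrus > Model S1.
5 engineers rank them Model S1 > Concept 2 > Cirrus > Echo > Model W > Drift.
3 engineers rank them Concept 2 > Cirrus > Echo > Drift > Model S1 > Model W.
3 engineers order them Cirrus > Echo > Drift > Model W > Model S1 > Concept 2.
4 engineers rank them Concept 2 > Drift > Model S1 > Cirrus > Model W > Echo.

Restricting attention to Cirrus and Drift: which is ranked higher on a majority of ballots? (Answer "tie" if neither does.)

Cirrus

Ballots ranking Cirrus above Drift: 3 + 2 + 5 + 3 + 3 = 16.
Ballots ranking Drift above Cirrus: 21 − 16 = 5.
Cirrus wins the head-to-head 16–5.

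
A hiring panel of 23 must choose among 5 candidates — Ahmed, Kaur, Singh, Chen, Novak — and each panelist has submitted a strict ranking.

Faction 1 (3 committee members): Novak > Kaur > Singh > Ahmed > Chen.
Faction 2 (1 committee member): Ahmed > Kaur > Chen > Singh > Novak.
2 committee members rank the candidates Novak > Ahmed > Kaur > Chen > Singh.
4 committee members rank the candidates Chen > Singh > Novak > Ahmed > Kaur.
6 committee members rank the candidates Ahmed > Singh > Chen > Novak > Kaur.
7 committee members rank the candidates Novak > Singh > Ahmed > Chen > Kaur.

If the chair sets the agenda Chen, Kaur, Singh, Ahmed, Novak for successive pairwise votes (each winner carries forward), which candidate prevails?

Round 1: Chen vs Kaur — 17–6, Chen advances.
Round 2: Chen vs Singh — 7–16, Singh advances.
Round 3: Singh vs Ahmed — 14–9, Singh advances.
Round 4: Singh vs Novak — 11–12, Novak advances.
The agenda winner is Novak.

Novak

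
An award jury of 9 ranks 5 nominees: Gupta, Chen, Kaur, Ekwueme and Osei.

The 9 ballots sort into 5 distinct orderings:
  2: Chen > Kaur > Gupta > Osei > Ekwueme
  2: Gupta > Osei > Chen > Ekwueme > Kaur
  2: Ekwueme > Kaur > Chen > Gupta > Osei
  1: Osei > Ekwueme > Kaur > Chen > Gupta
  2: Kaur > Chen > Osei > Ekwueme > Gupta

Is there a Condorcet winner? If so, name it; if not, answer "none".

none

Check each pair by majority over 9 ballots:
Gupta vs Chen: 2 to 7, Chen.
Gupta vs Kaur: 2 for Gupta, 7 for Kaur — Kaur by 7–2.
Gupta vs Ekwueme: Gupta preferred on 2+2 = 4 ballots; Ekwueme wins 5–4.
Gupta vs Osei: 2+2+2 = 6 for Gupta, 3 for Osei — Gupta by 6–3.
Chen vs Kaur: 2+2 = 4 for Chen, 5 for Kaur — Kaur by 5–4.
Chen vs Ekwueme: 2+2+2 = 6 for Chen, 3 for Ekwueme — Chen by 6–3.
Chen vs Osei: Chen is ranked higher on 2+2+2 = 6 ballots, Osei on 3. Chen wins 6–3.
Kaur vs Ekwueme: 2+2 = 4 for Kaur, 5 for Ekwueme — Ekwueme by 5–4.
Kaur vs Osei: 2+2+2 = 6 for Kaur, 3 for Osei — Kaur by 6–3.
Ekwueme vs Osei: 2 for Ekwueme, 7 for Osei — Osei by 7–2.
Every nominee loses at least once (Gupta loses to Chen; Chen loses to Kaur; Kaur loses to Ekwueme; Ekwueme loses to Chen; Osei loses to Gupta). The majority relation contains the cycle Gupta > Osei > Ekwueme > Gupta, so there is no Condorcet winner.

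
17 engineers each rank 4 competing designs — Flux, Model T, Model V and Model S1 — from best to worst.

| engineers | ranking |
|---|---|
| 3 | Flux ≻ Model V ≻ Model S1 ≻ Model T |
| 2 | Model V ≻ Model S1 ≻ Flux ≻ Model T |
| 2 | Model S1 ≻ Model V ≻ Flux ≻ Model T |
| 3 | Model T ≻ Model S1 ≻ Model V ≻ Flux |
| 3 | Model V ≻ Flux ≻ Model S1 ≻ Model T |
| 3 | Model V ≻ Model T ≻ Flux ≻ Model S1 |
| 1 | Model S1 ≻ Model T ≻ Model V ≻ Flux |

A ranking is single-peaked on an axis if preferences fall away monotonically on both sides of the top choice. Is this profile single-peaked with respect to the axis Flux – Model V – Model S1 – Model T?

Axis positions: Flux=1, Model V=2, Model S1=3, Model T=4.
Cluster 1 (peak Flux at position 1): ranking walks positions 1-2-3-4, expanding outward from the peak — single-peaked.
Cluster 2 (peak Model V at position 2): ranking walks positions 2-3-1-4, expanding outward from the peak — single-peaked.
Cluster 3 (peak Model S1 at position 3): ranking walks positions 3-2-1-4, expanding outward from the peak — single-peaked.
Cluster 4 (peak Model T at position 4): ranking walks positions 4-3-2-1, expanding outward from the peak — single-peaked.
Cluster 5 (peak Model V at position 2): ranking walks positions 2-1-3-4, expanding outward from the peak — single-peaked.
Cluster 6: ranking walks positions 2-4-1-3; Model T is ranked above Model S1 even though Model S1 lies between Model T and the peak Model V on the axis — preferences dip and rise again. Not single-peaked.
Cluster 7 (peak Model S1 at position 3): ranking walks positions 3-4-2-1, expanding outward from the peak — single-peaked.
Cluster 6 violates single-peakedness, so the profile is not single-peaked on this axis.

no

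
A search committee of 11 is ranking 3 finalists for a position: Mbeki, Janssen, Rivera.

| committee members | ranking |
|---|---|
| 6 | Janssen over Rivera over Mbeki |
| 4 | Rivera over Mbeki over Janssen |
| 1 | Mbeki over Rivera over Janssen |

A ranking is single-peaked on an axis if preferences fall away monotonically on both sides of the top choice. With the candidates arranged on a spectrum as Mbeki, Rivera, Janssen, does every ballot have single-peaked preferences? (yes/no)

yes

Axis positions: Mbeki=1, Rivera=2, Janssen=3.
Bloc 1 (peak Janssen at position 3): ranking walks positions 3-2-1, expanding outward from the peak — single-peaked.
Bloc 2 (peak Rivera at position 2): ranking walks positions 2-1-3, expanding outward from the peak — single-peaked.
Bloc 3 (peak Mbeki at position 1): ranking walks positions 1-2-3, expanding outward from the peak — single-peaked.
Every ranking is single-peaked on this axis.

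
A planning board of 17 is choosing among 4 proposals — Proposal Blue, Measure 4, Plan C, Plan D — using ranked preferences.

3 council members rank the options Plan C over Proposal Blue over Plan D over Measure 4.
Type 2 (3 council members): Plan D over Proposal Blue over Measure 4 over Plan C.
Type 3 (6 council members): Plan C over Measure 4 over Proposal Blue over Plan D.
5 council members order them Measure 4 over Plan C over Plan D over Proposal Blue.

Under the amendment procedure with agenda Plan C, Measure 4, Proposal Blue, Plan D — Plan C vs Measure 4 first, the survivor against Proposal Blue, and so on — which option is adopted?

Plan C

Round 1: Plan C vs Measure 4 — 9–8, Plan C advances.
Round 2: Plan C vs Proposal Blue — 14–3, Plan C advances.
Round 3: Plan C vs Plan D — 14–3, Plan C advances.
The agenda winner is Plan C.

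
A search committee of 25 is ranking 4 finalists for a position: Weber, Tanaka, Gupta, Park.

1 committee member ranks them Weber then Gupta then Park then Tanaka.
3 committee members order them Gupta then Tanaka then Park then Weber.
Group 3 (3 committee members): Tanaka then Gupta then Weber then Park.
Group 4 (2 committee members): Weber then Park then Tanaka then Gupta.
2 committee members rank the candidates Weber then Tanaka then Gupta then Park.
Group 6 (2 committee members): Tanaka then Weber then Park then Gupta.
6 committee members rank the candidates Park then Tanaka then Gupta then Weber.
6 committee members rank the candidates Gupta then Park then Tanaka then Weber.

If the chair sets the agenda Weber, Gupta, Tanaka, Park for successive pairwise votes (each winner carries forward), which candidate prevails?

Round 1: Weber vs Gupta — 7–18, Gupta advances.
Round 2: Gupta vs Tanaka — 10–15, Tanaka advances.
Round 3: Tanaka vs Park — 10–15, Park advances.
The agenda winner is Park.

Park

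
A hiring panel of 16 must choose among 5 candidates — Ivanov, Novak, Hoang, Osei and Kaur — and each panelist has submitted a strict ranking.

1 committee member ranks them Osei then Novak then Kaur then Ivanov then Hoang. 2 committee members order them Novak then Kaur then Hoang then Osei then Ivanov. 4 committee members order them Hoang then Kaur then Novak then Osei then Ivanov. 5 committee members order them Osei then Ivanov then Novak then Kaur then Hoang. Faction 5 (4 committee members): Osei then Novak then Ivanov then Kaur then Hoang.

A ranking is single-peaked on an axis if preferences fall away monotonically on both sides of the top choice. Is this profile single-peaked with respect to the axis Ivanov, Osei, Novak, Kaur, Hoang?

yes

Axis positions: Ivanov=1, Osei=2, Novak=3, Kaur=4, Hoang=5.
Faction 1 (peak Osei at position 2): ranking walks positions 2-3-4-1-5, expanding outward from the peak — single-peaked.
Faction 2 (peak Novak at position 3): ranking walks positions 3-4-5-2-1, expanding outward from the peak — single-peaked.
Faction 3 (peak Hoang at position 5): ranking walks positions 5-4-3-2-1, expanding outward from the peak — single-peaked.
Faction 4 (peak Osei at position 2): ranking walks positions 2-1-3-4-5, expanding outward from the peak — single-peaked.
Faction 5 (peak Osei at position 2): ranking walks positions 2-3-1-4-5, expanding outward from the peak — single-peaked.
Every ranking is single-peaked on this axis.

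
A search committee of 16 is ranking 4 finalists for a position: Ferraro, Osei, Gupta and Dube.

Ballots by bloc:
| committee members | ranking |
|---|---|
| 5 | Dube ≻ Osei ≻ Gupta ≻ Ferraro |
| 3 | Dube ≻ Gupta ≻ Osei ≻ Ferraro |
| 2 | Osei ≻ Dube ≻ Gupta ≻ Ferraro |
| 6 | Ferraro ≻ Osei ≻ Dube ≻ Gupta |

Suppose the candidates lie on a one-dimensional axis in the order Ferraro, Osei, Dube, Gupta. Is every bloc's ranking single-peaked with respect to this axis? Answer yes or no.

Axis positions: Ferraro=1, Osei=2, Dube=3, Gupta=4.
Bloc 1 (peak Dube at position 3): ranking walks positions 3-2-4-1, expanding outward from the peak — single-peaked.
Bloc 2 (peak Dube at position 3): ranking walks positions 3-4-2-1, expanding outward from the peak — single-peaked.
Bloc 3 (peak Osei at position 2): ranking walks positions 2-3-4-1, expanding outward from the peak — single-peaked.
Bloc 4 (peak Ferraro at position 1): ranking walks positions 1-2-3-4, expanding outward from the peak — single-peaked.
Every ranking is single-peaked on this axis.

yes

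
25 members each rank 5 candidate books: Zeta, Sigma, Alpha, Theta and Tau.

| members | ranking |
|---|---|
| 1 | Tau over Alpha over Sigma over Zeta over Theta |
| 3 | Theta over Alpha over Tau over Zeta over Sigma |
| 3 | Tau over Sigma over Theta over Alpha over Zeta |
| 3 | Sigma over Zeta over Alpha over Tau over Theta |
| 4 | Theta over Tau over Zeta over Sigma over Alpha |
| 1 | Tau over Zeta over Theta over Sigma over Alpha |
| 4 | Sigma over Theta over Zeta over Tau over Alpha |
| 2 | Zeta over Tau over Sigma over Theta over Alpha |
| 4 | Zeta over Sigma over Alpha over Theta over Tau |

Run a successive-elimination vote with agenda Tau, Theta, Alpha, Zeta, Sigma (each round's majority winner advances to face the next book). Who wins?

Round 1: Tau vs Theta — 10–15, Theta advances.
Round 2: Theta vs Alpha — 17–8, Theta advances.
Round 3: Theta vs Zeta — 14–11, Theta advances.
Round 4: Theta vs Sigma — 8–17, Sigma advances.
The agenda winner is Sigma.

Sigma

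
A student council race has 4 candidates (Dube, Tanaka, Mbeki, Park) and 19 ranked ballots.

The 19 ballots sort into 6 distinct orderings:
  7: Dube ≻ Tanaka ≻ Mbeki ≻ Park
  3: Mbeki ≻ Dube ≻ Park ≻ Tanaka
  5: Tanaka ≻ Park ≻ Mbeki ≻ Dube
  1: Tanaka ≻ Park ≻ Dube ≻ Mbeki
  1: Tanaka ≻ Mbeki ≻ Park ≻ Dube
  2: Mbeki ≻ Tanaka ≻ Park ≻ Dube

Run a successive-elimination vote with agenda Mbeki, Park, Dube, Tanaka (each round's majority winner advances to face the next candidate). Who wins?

Round 1: Mbeki vs Park — 13–6, Mbeki advances.
Round 2: Mbeki vs Dube — 11–8, Mbeki advances.
Round 3: Mbeki vs Tanaka — 5–14, Tanaka advances.
Tanaka survives the agenda.

Tanaka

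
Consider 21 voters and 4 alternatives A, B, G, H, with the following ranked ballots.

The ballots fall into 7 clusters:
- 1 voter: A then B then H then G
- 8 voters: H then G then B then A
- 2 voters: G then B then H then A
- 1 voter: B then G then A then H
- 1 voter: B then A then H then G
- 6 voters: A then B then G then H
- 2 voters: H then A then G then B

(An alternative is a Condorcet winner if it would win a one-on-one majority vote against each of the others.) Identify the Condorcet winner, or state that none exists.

Head-to-head results (21 voters):
A vs B: A preferred on 1+6+2 = 9 ballots; B wins 12–9.
A vs G: A is ranked higher on 1+1+6+2 = 10 ballots, G on 11. G wins 11–10.
A vs H: 1+1+1+6 = 9 for A, 12 for H — H by 12–9.
B vs G: G wins 12–9.
B vs H: 1+2+1+1+6 = 11 for B, 10 for H — B by 11–10.
G vs H: H wins 12–9.
Each alternative drops at least one matchup (A loses to B; B loses to G; G loses to H; H loses to B); the cycle B → H → G → B rules out a Condorcet winner.

none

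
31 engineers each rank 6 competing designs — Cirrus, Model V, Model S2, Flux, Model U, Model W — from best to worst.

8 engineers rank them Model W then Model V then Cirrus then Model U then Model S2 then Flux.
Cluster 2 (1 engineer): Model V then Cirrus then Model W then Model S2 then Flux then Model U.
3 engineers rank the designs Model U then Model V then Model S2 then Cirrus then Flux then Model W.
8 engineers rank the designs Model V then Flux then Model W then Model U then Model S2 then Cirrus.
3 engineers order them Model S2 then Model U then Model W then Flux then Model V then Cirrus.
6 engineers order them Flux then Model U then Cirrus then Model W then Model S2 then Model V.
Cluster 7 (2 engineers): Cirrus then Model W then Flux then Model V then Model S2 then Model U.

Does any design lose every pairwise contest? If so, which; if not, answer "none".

Pairwise majorities:
Cirrus vs Model V: Cirrus preferred on 6+2 = 8 ballots; Model V wins 23–8.
Cirrus vs Model S2: Cirrus is ranked higher on 8+1+6+2 = 17 ballots, Model S2 on 14. Cirrus wins 17–14.
Cirrus vs Flux: Cirrus preferred on 8+1+3+2 = 14 ballots; Flux wins 17–14.
Cirrus–Model U: Model U 20–11.
Cirrus vs Model W: Model W, 19–12.
Model V vs Model S2: Model V wins 22–9.
Model V vs Flux: 20 to 11, Model V.
Model V vs Model U: Model V wins 19–12.
Model V vs Model W: 12 to 19, Model W.
Model S2 vs Flux: Flux, 16–15.
Model S2–Model U: Model U 25–6.
Model S2 vs Model W: Model S2 is ranked higher on 3+3 = 6 ballots, Model W on 25. Model W wins 25–6.
Flux–Model U: Flux 17–14.
Flux vs Model W: Flux wins 17–14.
Model U vs Model W: Model W, 19–12.
Model S2 is beaten in every head-to-head and is the Condorcet loser.

Model S2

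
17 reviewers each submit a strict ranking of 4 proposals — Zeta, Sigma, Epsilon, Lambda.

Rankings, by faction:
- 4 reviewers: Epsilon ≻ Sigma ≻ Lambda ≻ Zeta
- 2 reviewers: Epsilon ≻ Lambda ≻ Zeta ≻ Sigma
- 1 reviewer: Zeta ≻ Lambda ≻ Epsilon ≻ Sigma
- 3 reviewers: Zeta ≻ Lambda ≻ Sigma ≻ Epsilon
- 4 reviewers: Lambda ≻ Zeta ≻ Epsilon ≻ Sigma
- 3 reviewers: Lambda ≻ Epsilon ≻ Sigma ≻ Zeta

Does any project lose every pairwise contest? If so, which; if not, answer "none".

Sigma

Head-to-head results (17 reviewers):
Zeta vs Sigma: 10 to 7, Zeta.
Zeta–Epsilon: Epsilon 9–8.
Zeta vs Lambda: Lambda wins 13–4.
Sigma vs Epsilon: Epsilon wins 14–3.
Sigma vs Lambda: Lambda wins 13–4.
Epsilon vs Lambda: 6 to 11, Lambda.
Sigma is beaten in every head-to-head and is the Condorcet loser.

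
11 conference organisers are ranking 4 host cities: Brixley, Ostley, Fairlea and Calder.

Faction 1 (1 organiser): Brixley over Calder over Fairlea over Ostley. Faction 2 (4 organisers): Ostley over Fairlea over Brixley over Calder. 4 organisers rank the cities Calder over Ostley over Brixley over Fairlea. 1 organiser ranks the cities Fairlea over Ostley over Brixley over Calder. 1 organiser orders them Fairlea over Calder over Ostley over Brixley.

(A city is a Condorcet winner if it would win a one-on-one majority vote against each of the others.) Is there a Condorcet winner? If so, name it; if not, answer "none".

Pairwise majorities:
Brixley vs Ostley: Brixley preferred on 1 ballot; Ostley wins 10–1.
Brixley vs Fairlea: Fairlea wins 6–5.
Brixley–Calder: Brixley 6–5.
Ostley vs Fairlea: Ostley, 8–3.
Ostley vs Calder: Calder, 6–5.
Fairlea vs Calder: Fairlea preferred on 4+1+1 = 6 ballots; Fairlea wins 6–5.
Every city loses at least once (Brixley loses to Ostley; Ostley loses to Calder; Fairlea loses to Ostley; Calder loses to Brixley). The majority relation contains the cycle Brixley > Calder > Ostley > Brixley, so there is no Condorcet winner.

none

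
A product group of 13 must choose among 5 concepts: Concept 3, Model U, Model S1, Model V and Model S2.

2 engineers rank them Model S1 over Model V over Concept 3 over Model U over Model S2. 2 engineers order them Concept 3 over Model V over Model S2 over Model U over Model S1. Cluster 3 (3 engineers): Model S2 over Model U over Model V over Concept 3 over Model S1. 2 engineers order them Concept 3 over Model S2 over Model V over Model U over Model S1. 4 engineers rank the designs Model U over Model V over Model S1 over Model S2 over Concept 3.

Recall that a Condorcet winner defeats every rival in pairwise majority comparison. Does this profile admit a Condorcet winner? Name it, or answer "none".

none

Check each pair by majority over 13 ballots:
Concept 3–Model U: Model U 7–6.
Concept 3 vs Model S1: Concept 3, 7–6.
Concept 3 vs Model V: Model V wins 9–4.
Concept 3–Model S2: Model S2 7–6.
Model U vs Model S1: Model U, 11–2.
Model U–Model V: Model U 7–6.
Model U–Model S2: Model S2 7–6.
Model S1 vs Model V: Model V wins 11–2.
Model S1 vs Model S2: Model S2, 7–6.
Model V–Model S2: Model V 8–5.
Each design drops at least one matchup (Concept 3 loses to Model U; Model U loses to Model S2; Model S1 loses to Concept 3; Model V loses to Model U; Model S2 loses to Model V); the cycle Model U → Model V → Model S2 → Model U rules out a Condorcet winner.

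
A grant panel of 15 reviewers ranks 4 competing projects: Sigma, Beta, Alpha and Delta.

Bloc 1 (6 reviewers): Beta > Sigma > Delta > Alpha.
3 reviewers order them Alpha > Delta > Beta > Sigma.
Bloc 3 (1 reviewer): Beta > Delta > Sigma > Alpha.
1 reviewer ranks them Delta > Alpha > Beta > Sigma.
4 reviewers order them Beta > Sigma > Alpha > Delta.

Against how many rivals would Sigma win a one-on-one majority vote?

Sigma against each rival (15 reviewers):
Sigma vs Beta: Sigma is ranked higher on 0 ballots, Beta on 15. Beta wins 15–0.
Sigma vs Alpha: Sigma wins 11–4.
Sigma vs Delta: 6+4 = 10 for Sigma, 5 for Delta — Sigma by 10–5.
Sigma beats Alpha, Delta; loses to Beta — 2 pairwise wins.

2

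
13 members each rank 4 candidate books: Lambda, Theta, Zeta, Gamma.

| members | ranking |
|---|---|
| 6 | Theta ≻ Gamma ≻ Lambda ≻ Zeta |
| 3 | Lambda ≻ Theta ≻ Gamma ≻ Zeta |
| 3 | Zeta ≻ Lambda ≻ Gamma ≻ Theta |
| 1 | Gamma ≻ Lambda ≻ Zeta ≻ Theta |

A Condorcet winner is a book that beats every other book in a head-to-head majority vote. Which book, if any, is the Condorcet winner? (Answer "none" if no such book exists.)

Check each pair by majority over 13 ballots:
Lambda vs Theta: Lambda is ranked higher on 3+3+1 = 7 ballots, Theta on 6. Lambda wins 7–6.
Lambda vs Zeta: 10 to 3, Lambda.
Lambda vs Gamma: 6 to 7, Gamma.
Theta vs Zeta: 9 to 4, Theta.
Theta vs Gamma: 9 to 4, Theta.
Zeta vs Gamma: Zeta preferred on 3 ballots; Gamma wins 10–3.
Each book drops at least one matchup (Lambda loses to Gamma; Theta loses to Lambda; Zeta loses to Lambda; Gamma loses to Theta); the cycle Lambda → Theta → Gamma → Lambda rules out a Condorcet winner.

none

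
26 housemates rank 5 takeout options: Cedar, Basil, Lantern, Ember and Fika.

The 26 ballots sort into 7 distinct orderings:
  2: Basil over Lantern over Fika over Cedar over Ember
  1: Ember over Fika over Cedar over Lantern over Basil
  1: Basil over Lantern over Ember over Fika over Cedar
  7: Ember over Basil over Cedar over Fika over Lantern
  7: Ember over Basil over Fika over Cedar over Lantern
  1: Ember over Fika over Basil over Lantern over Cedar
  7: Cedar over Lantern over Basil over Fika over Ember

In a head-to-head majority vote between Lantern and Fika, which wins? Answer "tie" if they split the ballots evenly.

Fika

Ballots ranking Lantern above Fika: 2 + 1 + 7 = 10.
Ballots ranking Fika above Lantern: 26 − 10 = 16.
Fika wins the head-to-head 16–10.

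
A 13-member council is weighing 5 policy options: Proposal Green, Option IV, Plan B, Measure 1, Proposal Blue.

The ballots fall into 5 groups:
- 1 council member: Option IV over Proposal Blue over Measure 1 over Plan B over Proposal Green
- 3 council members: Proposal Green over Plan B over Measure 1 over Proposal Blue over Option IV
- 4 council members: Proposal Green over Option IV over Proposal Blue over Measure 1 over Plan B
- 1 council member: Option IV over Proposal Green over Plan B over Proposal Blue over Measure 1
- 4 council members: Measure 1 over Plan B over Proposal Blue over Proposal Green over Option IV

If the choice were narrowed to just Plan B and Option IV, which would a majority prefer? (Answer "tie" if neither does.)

Plan B

Ballots ranking Plan B above Option IV: 3 + 4 = 7.
Ballots ranking Option IV above Plan B: 13 − 7 = 6.
Plan B wins the head-to-head 7–6.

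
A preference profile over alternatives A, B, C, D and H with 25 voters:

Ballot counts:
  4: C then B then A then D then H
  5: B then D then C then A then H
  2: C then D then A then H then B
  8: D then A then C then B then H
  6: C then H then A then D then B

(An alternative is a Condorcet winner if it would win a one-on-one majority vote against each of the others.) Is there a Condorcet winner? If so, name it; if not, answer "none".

D

Check each pair by majority over 25 ballots:
A vs B: A is ranked higher on 2+8+6 = 16 ballots, B on 9. A wins 16–9.
A vs C: 8 for A, 17 for C — C by 17–8.
A vs D: 4+6 = 10 for A, 15 for D — D by 15–10.
A vs H: A preferred on 4+5+2+8 = 19 ballots; A wins 19–6.
B vs C: 5 to 20, C.
B vs D: B is ranked higher on 4+5 = 9 ballots, D on 16. D wins 16–9.
B vs H: 4+5+8 = 17 for B, 8 for H — B by 17–8.
C vs D: C is ranked higher on 4+2+6 = 12 ballots, D on 13. D wins 13–12.
C vs H: 4+5+2+8+6 = 25 for C, 0 for H — C by 25–0.
D vs H: D preferred on 4+5+2+8 = 19 ballots; D wins 19–6.
D beats each of A, B, C, H — D is the Condorcet winner.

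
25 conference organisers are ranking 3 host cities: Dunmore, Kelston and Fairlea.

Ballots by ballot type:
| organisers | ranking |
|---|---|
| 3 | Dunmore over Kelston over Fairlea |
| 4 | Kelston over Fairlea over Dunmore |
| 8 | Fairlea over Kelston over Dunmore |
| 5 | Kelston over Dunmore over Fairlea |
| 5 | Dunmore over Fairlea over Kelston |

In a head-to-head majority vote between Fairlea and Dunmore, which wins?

Ballots ranking Fairlea above Dunmore: 4 + 8 = 12.
Ballots ranking Dunmore above Fairlea: 25 − 12 = 13.
Dunmore wins the head-to-head 13–12.

Dunmore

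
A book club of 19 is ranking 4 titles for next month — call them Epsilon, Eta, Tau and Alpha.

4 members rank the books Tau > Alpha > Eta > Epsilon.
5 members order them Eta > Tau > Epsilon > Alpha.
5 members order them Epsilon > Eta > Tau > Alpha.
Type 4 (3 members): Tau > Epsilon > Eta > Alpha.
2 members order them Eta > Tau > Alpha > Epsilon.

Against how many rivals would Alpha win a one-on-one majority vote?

0

Alpha against each rival (19 members):
Alpha vs Epsilon: 4+2 = 6 for Alpha, 13 for Epsilon — Epsilon by 13–6.
Alpha vs Eta: Eta wins 15–4.
Alpha vs Tau: Alpha is ranked higher on 0 ballots, Tau on 19. Tau wins 19–0.
Alpha beats no one; loses to Epsilon, Eta, Tau — 0 pairwise wins.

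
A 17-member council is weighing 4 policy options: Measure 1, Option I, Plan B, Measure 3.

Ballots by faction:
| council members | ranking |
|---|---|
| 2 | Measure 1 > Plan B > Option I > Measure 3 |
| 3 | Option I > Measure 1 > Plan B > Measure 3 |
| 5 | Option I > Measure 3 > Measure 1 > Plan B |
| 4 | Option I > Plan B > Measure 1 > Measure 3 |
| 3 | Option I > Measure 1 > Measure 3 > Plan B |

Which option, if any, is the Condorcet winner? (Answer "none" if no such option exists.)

Option I

Head-to-head results (17 council members):
Measure 1 vs Option I: Option I, 15–2.
Measure 1 vs Plan B: Measure 1, 13–4.
Measure 1 vs Measure 3: Measure 1, 12–5.
Option I–Plan B: Option I 15–2.
Option I–Measure 3: Option I 17–0.
Plan B vs Measure 3: Plan B wins 9–8.
Option I beats each of Measure 1, Plan B, Measure 3 — Option I is the Condorcet winner.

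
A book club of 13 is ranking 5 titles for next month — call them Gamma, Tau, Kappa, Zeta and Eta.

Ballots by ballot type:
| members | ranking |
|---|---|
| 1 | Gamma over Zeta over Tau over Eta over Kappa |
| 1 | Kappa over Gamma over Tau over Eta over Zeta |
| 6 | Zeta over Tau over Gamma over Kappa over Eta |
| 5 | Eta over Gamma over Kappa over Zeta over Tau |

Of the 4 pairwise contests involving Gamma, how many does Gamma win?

4

Gamma against each rival (13 members):
Gamma vs Tau: Gamma, 7–6.
Gamma vs Kappa: 1+6+5 = 12 for Gamma, 1 for Kappa — Gamma by 12–1.
Gamma vs Zeta: 7 to 6, Gamma.
Gamma vs Eta: Gamma, 8–5.
Gamma beats Tau, Kappa, Zeta, Eta — 4 pairwise wins.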